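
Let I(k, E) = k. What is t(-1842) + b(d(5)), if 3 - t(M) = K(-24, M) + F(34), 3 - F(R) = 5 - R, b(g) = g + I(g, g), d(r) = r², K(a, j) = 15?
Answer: 6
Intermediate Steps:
b(g) = 2*g (b(g) = g + g = 2*g)
F(R) = -2 + R (F(R) = 3 - (5 - R) = 3 + (-5 + R) = -2 + R)
t(M) = -44 (t(M) = 3 - (15 + (-2 + 34)) = 3 - (15 + 32) = 3 - 1*47 = 3 - 47 = -44)
t(-1842) + b(d(5)) = -44 + 2*5² = -44 + 2*25 = -44 + 50 = 6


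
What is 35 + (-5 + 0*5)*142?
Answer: -675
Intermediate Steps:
35 + (-5 + 0*5)*142 = 35 + (-5 + 0)*142 = 35 - 5*142 = 35 - 710 = -675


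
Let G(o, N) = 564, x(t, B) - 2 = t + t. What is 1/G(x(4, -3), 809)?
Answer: 1/564 ≈ 0.0017731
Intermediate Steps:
x(t, B) = 2 + 2*t (x(t, B) = 2 + (t + t) = 2 + 2*t)
1/G(x(4, -3), 809) = 1/564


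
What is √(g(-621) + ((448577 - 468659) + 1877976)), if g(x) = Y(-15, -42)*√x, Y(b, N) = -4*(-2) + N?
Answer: √(1857894 - 102*I*√69) ≈ 1363.0 - 0.311*I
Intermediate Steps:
Y(b, N) = 8 + N
g(x) = -34*√x (g(x) = (8 - 42)*√x = -34*√x)
√(g(-621) + ((448577 - 468659) + 1877976)) = √(-102*I*√69 + ((448577 - 468659) + 1877976)) = √(-102*I*√69 + (-20082 + 1877976)) = √(-102*I*√69 + 1857894) = √(1857894 - 102*I*√69)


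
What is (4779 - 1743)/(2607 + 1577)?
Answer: 759/1046 ≈ 0.72562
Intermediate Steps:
(4779 - 1743)/(2607 + 1577) = 3036/4184 = 3036*(1/4184) = 759/1046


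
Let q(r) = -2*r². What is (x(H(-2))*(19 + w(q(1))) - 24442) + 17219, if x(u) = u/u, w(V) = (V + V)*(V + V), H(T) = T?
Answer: -7188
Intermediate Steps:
w(V) = 4*V² (w(V) = (2*V)*(2*V) = 4*V²)
x(u) = 1
(x(H(-2))*(19 + w(q(1))) - 24442) + 17219 = (1*(19 + 4*(-2*1²)²) - 24442) + 17219 = (1*(19 + 4*(-2*1)²) - 24442) + 17219 = (1*(19 + 4*(-2)²) - 24442) + 17219 = (1*(19 + 4*4) - 24442) + 17219 = (1*(19 + 16) - 24442) + 17219 = (1*35 - 24442) + 17219 = (35 - 24442) + 17219 = -24407 + 17219 = -7188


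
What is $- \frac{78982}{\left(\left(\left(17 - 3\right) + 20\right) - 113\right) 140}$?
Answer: $\frac{39491}{5530} \approx 7.1412$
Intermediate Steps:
$- \frac{78982}{\left(\left(\left(17 - 3\right) + 20\right) - 113\right) 140} = - \frac{78982}{\left(\left(14 + 20\right) - 113\right) 140} = - \frac{78982}{\left(34 - 113\right) 140} = - \frac{78982}{\left(-79\right) 140} = - \frac{78982}{-11060} = \left(-78982\right) \left(- \frac{1}{11060}\right) = \frac{39491}{5530}$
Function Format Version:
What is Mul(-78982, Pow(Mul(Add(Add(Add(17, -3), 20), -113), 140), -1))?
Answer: Rational(39491, 5530) ≈ 7.1412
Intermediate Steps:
Mul(-78982, Pow(Mul(Add(Add(Add(17, -3), 20), -113), 140), -1)) = Mul(-78982, Pow(Mul(Add(Add(14, 20), -113), 140), -1)) = Mul(-78982, Pow(Mul(Add(34, -113), 140), -1)) = Mul(-78982, Pow(Mul(-79, 140), -1)) = Mul(-78982, Pow(-11060, -1)) = Mul(-78982, Rational(-1, 11060)) = Rational(39491, 5530)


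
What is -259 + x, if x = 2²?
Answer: -255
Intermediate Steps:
x = 4
-259 + x = -259 + 4 = -255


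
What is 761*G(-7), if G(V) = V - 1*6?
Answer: -9893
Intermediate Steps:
G(V) = -6 + V (G(V) = V - 6 = -6 + V)
761*G(-7) = 761*(-6 - 7) = 761*(-13) = -9893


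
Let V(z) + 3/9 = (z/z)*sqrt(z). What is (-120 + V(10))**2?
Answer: 130411/9 - 722*sqrt(10)/3 ≈ 13729.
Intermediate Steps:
V(z) = -1/3 + sqrt(z) (V(z) = -1/3 + (z/z)*sqrt(z) = -1/3 + 1*sqrt(z) = -1/3 + sqrt(z))
(-120 + V(10))**2 = (-120 + (-1/3 + sqrt(10)))**2 = (-361/3 + sqrt(10))**2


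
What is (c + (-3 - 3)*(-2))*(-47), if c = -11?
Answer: -47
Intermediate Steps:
(c + (-3 - 3)*(-2))*(-47) = (-11 + (-3 - 3)*(-2))*(-47) = (-11 - 6*(-2))*(-47) = (-11 + 12)*(-47) = 1*(-47) = -47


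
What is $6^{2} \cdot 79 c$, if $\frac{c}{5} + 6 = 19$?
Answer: $184860$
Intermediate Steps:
$c = 65$ ($c = -30 + 5 \cdot 19 = -30 + 95 = 65$)
$6^{2} \cdot 79 c = 6^{2} \cdot 79 \cdot 65 = 36 \cdot 79 \cdot 65 = 2844 \cdot 65 = 184860$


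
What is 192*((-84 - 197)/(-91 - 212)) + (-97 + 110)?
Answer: 19297/101 ≈ 191.06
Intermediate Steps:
192*((-84 - 197)/(-91 - 212)) + (-97 + 110) = 192*(-281/(-303)) + 13 = 192*(-281*(-1/303)) + 13 = 192*(281/303) + 13 = 17984/101 + 13 = 19297/101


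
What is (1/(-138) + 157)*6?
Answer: 21665/23 ≈ 941.96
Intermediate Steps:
(1/(-138) + 157)*6 = (-1/138 + 157)*6 = (21665/138)*6 = 21665/23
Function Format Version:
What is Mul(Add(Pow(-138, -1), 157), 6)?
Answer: Rational(21665, 23) ≈ 941.96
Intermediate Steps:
Mul(Add(Pow(-138, -1), 157), 6) = Mul(Add(Rational(-1, 138), 157), 6) = Mul(Rational(21665, 138), 6) = Rational(21665, 23)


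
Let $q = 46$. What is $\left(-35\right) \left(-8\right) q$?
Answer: $12880$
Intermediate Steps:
$\left(-35\right) \left(-8\right) q = \left(-35\right) \left(-8\right) 46 = 280 \cdot 46 = 12880$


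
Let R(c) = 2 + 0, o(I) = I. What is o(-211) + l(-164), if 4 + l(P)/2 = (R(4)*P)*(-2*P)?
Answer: -215387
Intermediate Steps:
R(c) = 2
l(P) = -8 - 8*P² (l(P) = -8 + 2*((2*P)*(-2*P)) = -8 + 2*(-4*P²) = -8 - 8*P²)
o(-211) + l(-164) = -211 + (-8 - 8*(-164)²) = -211 + (-8 - 8*26896) = -211 + (-8 - 215168) = -211 - 215176 = -215387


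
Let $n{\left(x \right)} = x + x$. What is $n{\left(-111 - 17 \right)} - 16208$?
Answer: $-16464$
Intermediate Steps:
$n{\left(x \right)} = 2 x$
$n{\left(-111 - 17 \right)} - 16208 = 2 \left(-111 - 17\right) - 16208 = 2 \left(-128\right) - 16208 = -256 - 16208 = -16464$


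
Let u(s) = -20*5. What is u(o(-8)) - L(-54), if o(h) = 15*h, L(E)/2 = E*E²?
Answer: 314828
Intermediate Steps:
L(E) = 2*E³ (L(E) = 2*(E*E²) = 2*E³)
u(s) = -100
u(o(-8)) - L(-54) = -100 - 2*(-54)³ = -100 - 2*(-157464) = -100 - 1*(-314928) = -100 + 314928 = 314828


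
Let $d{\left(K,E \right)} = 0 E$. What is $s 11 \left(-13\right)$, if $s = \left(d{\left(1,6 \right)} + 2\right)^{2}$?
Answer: $-572$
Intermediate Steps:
$d{\left(K,E \right)} = 0$
$s = 4$ ($s = \left(0 + 2\right)^{2} = 2^{2} = 4$)
$s 11 \left(-13\right) = 4 \cdot 11 \left(-13\right) = 44 \left(-13\right) = -572$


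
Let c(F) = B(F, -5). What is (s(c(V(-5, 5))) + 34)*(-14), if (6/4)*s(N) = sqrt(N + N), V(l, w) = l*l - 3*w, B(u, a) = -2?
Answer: -476 - 56*I/3 ≈ -476.0 - 18.667*I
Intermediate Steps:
V(l, w) = l**2 - 3*w
c(F) = -2
s(N) = 2*sqrt(2)*sqrt(N)/3 (s(N) = 2*sqrt(N + N)/3 = 2*sqrt(2*N)/3 = 2*(sqrt(2)*sqrt(N))/3 = 2*sqrt(2)*sqrt(N)/3)
(s(c(V(-5, 5))) + 34)*(-14) = (2*sqrt(2)*sqrt(-2)/3 + 34)*(-14) = (2*sqrt(2)*(I*sqrt(2))/3 + 34)*(-14) = (4*I/3 + 34)*(-14) = (34 + 4*I/3)*(-14) = -476 - 56*I/3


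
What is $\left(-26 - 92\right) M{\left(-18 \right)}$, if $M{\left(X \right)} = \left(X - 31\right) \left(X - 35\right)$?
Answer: $-306446$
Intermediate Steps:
$M{\left(X \right)} = \left(-35 + X\right) \left(-31 + X\right)$ ($M{\left(X \right)} = \left(-31 + X\right) \left(-35 + X\right) = \left(-35 + X\right) \left(-31 + X\right)$)
$\left(-26 - 92\right) M{\left(-18 \right)} = \left(-26 - 92\right) \left(1085 + \left(-18\right)^{2} - -1188\right) = \left(-26 - 92\right) \left(1085 + 324 + 1188\right) = \left(-118\right) 2597 = -306446$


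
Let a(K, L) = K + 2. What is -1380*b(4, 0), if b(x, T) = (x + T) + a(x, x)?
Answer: -13800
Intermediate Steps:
a(K, L) = 2 + K
b(x, T) = 2 + T + 2*x (b(x, T) = (x + T) + (2 + x) = (T + x) + (2 + x) = 2 + T + 2*x)
-1380*b(4, 0) = -1380*(2 + 0 + 2*4) = -1380*(2 + 0 + 8) = -1380*10 = -13800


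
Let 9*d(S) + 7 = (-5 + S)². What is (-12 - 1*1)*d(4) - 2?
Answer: 20/3 ≈ 6.6667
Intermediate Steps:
d(S) = -7/9 + (-5 + S)²/9
(-12 - 1*1)*d(4) - 2 = (-12 - 1*1)*(-7/9 + (-5 + 4)²/9) - 2 = (-12 - 1)*(-7/9 + (⅑)*(-1)²) - 2 = -13*(-7/9 + (⅑)*1) - 2 = -13*(-7/9 + ⅑) - 2 = -13*(-⅔) - 2 = 26/3 - 2 = 20/3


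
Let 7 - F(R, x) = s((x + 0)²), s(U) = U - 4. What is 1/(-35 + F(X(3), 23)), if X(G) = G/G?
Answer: -1/553 ≈ -0.0018083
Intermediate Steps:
X(G) = 1
s(U) = -4 + U
F(R, x) = 11 - x² (F(R, x) = 7 - (-4 + (x + 0)²) = 7 - (-4 + x²) = 7 + (4 - x²) = 11 - x²)
1/(-35 + F(X(3), 23)) = 1/(-35 + (11 - 1*23²)) = 1/(-35 + (11 - 1*529)) = 1/(-35 + (11 - 529)) = 1/(-35 - 518) = 1/(-553) = -1/553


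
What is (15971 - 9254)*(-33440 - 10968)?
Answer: -298288536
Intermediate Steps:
(15971 - 9254)*(-33440 - 10968) = 6717*(-44408) = -298288536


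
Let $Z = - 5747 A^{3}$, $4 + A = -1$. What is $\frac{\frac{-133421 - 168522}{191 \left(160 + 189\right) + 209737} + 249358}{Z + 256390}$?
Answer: $\frac{13784250365}{53884229388} \approx 0.25581$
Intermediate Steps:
$A = -5$ ($A = -4 - 1 = -5$)
$Z = 718375$ ($Z = - 5747 \left(-5\right)^{3} = \left(-5747\right) \left(-125\right) = 718375$)
$\frac{\frac{-133421 - 168522}{191 \left(160 + 189\right) + 209737} + 249358}{Z + 256390} = \frac{\frac{-133421 - 168522}{191 \left(160 + 189\right) + 209737} + 249358}{718375 + 256390} = \frac{- \frac{301943}{191 \cdot 349 + 209737} + 249358}{974765} = \left(- \frac{301943}{66659 + 209737} + 249358\right) \frac{1}{974765} = \left(- \frac{301943}{276396} + 249358\right) \frac{1}{974765} = \frac{68921251825}{276396} \cdot \frac{1}{974765} = \frac{13784250365}{53884229388}$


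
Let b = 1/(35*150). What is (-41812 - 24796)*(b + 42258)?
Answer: -7388642301304/2625 ≈ -2.8147e+9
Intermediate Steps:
b = 1/5250 ≈ 0.00019048
(-41812 - 24796)*(b + 42258) = (-41812 - 24796)*(1/5250 + 42258) = -66608*221854501/5250 = -7388642301304/2625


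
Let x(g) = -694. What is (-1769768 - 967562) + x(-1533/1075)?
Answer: -2738024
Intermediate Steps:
(-1769768 - 967562) + x(-1533/1075) = (-1769768 - 967562) - 694 = -2737330 - 694 = -2738024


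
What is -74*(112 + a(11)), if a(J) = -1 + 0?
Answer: -8214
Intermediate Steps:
a(J) = -1
-74*(112 + a(11)) = -74*(112 - 1) = -74*111 = -8214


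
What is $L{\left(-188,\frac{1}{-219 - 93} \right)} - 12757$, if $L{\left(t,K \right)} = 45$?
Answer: $-12712$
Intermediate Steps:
$L{\left(-188,\frac{1}{-219 - 93} \right)} - 12757 = 45 - 12757 = -12712$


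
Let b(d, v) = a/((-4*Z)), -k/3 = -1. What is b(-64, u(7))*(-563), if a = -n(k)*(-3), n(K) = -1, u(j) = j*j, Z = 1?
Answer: -1689/4 ≈ -422.25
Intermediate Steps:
u(j) = j²
k = 3 (k = -3*(-1) = 3)
a = -3 (a = -1*(-1)*(-3) = 1*(-3) = -3)
b(d, v) = ¾ (b(d, v) = -3/((-4*1)) = -3/(-4) = -3*(-¼) = ¾)
b(-64, u(7))*(-563) = (¾)*(-563) = -1689/4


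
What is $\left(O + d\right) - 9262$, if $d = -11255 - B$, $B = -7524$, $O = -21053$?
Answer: $-34046$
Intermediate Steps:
$d = -3731$ ($d = -11255 - -7524 = -11255 + 7524 = -3731$)
$\left(O + d\right) - 9262 = \left(-21053 - 3731\right) - 9262 = -24784 - 9262 = -34046$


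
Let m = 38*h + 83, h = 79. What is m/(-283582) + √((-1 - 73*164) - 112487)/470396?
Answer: -3085/283582 + 7*I*√635/235198 ≈ -0.010879 + 0.00074998*I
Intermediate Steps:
m = 3085 (m = 38*79 + 83 = 3002 + 83 = 3085)
m/(-283582) + √((-1 - 73*164) - 112487)/470396 = 3085/(-283582) + √((-1 - 73*164) - 112487)/470396 = 3085*(-1/283582) + √((-1 - 11972) - 112487)*(1/470396) = -3085/283582 + √(-11973 - 112487)*(1/470396) = -3085/283582 + √(-124460)*(1/470396) = -3085/283582 + (14*I*√635)*(1/470396) = -3085/283582 + 7*I*√635/235198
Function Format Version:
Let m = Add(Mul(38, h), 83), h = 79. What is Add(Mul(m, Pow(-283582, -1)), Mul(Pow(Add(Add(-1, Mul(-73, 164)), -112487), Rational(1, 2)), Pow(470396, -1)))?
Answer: Add(Rational(-3085, 283582), Mul(Rational(7, 235198), I, Pow(635, Rational(1, 2)))) ≈ Add(-0.010879, Mul(0.00074998, I))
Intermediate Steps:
m = 3085 (m = Add(Mul(38, 79), 83) = Add(3002, 83) = 3085)
Add(Mul(m, Pow(-283582, -1)), Mul(Pow(Add(Add(-1, Mul(-73, 164)), -112487), Rational(1, 2)), Pow(470396, -1))) = Add(Mul(3085, Pow(-283582, -1)), Mul(Pow(Add(Add(-1, Mul(-73, 164)), -112487), Rational(1, 2)), Pow(470396, -1))) = Add(Mul(3085, Rational(-1, 283582)), Mul(Pow(Add(Add(-1, -11972), -112487), Rational(1, 2)), Rational(1, 470396))) = Add(Rational(-3085, 283582), Mul(Pow(Add(-11973, -112487), Rational(1, 2)), Rational(1, 470396))) = Add(Rational(-3085, 283582), Mul(Pow(-124460, Rational(1, 2)), Rational(1, 470396))) = Add(Rational(-3085, 283582), Mul(Mul(14, I, Pow(635, Rational(1, 2))), Rational(1, 470396))) = Add(Rational(-3085, 283582), Mul(Rational(7, 235198), I, Pow(635, Rational(1, 2))))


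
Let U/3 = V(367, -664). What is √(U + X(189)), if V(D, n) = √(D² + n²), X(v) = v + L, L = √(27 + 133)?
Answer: √(189 + 3*√575585 + 4*√10) ≈ 49.776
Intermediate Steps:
L = 4*√10 (L = √160 = 4*√10 ≈ 12.649)
X(v) = v + 4*√10
U = 3*√575585 (U = 3*√(367² + (-664)²) = 3*√(134689 + 440896) = 3*√575585 ≈ 2276.0)
√(U + X(189)) = √(3*√575585 + (189 + 4*√10)) = √(189 + 3*√575585 + 4*√10)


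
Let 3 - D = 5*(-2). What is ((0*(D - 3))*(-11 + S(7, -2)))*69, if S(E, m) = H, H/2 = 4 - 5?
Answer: 0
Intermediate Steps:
H = -2 (H = 2*(4 - 5) = 2*(-1) = -2)
S(E, m) = -2
D = 13 (D = 3 - 5*(-2) = 3 - 1*(-10) = 3 + 10 = 13)
((0*(D - 3))*(-11 + S(7, -2)))*69 = ((0*(13 - 3))*(-11 - 2))*69 = ((0*10)*(-13))*69 = (0*(-13))*69 = 0*69 = 0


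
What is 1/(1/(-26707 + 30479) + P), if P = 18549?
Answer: 3772/69966829 ≈ 5.3911e-5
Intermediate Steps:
1/(1/(-26707 + 30479) + P) = 1/(1/(-26707 + 30479) + 18549) = 1/(1/3772 + 18549) = 1/(69966829/3772) = 3772/69966829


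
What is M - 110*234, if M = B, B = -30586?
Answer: -56326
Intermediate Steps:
M = -30586
M - 110*234 = -30586 - 110*234 = -30586 - 1*25740 = -30586 - 25740 = -56326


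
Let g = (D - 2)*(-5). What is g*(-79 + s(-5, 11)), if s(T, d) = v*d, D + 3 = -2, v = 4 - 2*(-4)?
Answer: 1855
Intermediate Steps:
v = 12 (v = 4 + 8 = 12)
D = -5 (D = -3 - 2 = -5)
s(T, d) = 12*d
g = 35 (g = (-5 - 2)*(-5) = -7*(-5) = 35)
g*(-79 + s(-5, 11)) = 35*(-79 + 12*11) = 35*(-79 + 132) = 35*53 = 1855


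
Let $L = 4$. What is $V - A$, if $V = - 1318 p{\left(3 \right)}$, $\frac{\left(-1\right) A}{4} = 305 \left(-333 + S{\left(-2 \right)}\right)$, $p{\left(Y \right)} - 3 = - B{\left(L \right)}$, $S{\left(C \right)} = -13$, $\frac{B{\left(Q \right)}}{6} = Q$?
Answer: $-394442$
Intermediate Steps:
$B{\left(Q \right)} = 6 Q$
$p{\left(Y \right)} = -21$ ($p{\left(Y \right)} = 3 - 6 \cdot 4 = 3 - 24 = -21$)
$A = 422120$ ($A = - 4 \cdot 305 \left(-333 - 13\right) = - 4 \cdot 305 \left(-346\right) = \left(-4\right) \left(-105530\right) = 422120$)
$V = 27678$ ($V = \left(-1318\right) \left(-21\right) = 27678$)
$V - A = 27678 - 422120 = -394442$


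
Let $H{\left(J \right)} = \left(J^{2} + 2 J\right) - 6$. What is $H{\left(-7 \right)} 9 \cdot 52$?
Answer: $13572$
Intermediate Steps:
$H{\left(J \right)} = -6 + J^{2} + 2 J$
$H{\left(-7 \right)} 9 \cdot 52 = \left(-6 + \left(-7\right)^{2} + 2 \left(-7\right)\right) 9 \cdot 52 = \left(-6 + 49 - 14\right) 468 = 29 \cdot 468 = 13572$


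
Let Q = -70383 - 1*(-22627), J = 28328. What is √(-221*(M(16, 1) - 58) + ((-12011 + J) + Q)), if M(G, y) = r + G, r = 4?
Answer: I*√23041 ≈ 151.79*I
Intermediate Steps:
Q = -47756 (Q = -70383 + 22627 = -47756)
M(G, y) = 4 + G
√(-221*(M(16, 1) - 58) + ((-12011 + J) + Q)) = √(-221*((4 + 16) - 58) + ((-12011 + 28328) - 47756)) = √(-221*(20 - 58) + (16317 - 47756)) = √(-221*(-38) - 31439) = √(8398 - 31439) = √(-23041) = I*√23041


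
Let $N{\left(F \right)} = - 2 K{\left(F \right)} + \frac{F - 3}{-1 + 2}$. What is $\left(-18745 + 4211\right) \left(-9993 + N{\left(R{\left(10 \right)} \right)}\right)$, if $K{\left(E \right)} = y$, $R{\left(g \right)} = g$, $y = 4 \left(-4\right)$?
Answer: $144671436$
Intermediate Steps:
$y = -16$
$K{\left(E \right)} = -16$
$N{\left(F \right)} = 29 + F$ ($N{\left(F \right)} = \left(-2\right) \left(-16\right) + \frac{F - 3}{-1 + 2} = 32 + \frac{-3 + F}{1} = 32 + \left(-3 + F\right) 1 = 32 + \left(-3 + F\right) = 29 + F$)
$\left(-18745 + 4211\right) \left(-9993 + N{\left(R{\left(10 \right)} \right)}\right) = \left(-18745 + 4211\right) \left(-9993 + \left(29 + 10\right)\right) = - 14534 \left(-9993 + 39\right) = \left(-14534\right) \left(-9954\right) = 144671436$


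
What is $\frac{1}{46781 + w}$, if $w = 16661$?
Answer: $\frac{1}{63442} \approx 1.5762 \cdot 10^{-5}$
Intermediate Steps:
$\frac{1}{46781 + w} = \frac{1}{46781 + 16661} = \frac{1}{63442}$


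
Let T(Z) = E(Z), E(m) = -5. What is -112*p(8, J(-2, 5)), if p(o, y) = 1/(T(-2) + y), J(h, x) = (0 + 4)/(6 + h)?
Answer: 28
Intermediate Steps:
J(h, x) = 4/(6 + h)
T(Z) = -5
p(o, y) = 1/(-5 + y)
-112*p(8, J(-2, 5)) = -112/(-5 + 4/(6 - 2)) = -112/(-5 + 4/4) = -112/(-5 + 4*(¼)) = -112/(-5 + 1) = -112/(-4) = -112*(-¼) = 28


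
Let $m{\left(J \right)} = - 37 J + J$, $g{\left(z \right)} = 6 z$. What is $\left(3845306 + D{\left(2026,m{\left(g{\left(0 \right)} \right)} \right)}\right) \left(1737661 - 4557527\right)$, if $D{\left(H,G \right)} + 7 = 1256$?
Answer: $-10846769661630$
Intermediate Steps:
$m{\left(J \right)} = - 36 J$
$D{\left(H,G \right)} = 1249$ ($D{\left(H,G \right)} = -7 + 1256 = 1249$)
$\left(3845306 + D{\left(2026,m{\left(g{\left(0 \right)} \right)} \right)}\right) \left(1737661 - 4557527\right) = \left(3845306 + 1249\right) \left(1737661 - 4557527\right) = 3846555 \left(-2819866\right) = -10846769661630$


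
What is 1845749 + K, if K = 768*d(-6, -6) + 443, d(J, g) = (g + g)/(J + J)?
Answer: 1846960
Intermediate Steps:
d(J, g) = g/J (d(J, g) = (2*g)/((2*J)) = (2*g)*(1/(2*J)) = g/J)
K = 1211 (K = 768*(-6/(-6)) + 443 = 768*(-6*(-⅙)) + 443 = 768*1 + 443 = 768 + 443 = 1211)
1845749 + K = 1845749 + 1211 = 1846960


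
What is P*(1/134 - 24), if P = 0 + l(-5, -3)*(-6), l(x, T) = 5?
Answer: 48225/67 ≈ 719.78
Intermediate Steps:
P = -30 (P = 0 + 5*(-6) = 0 - 30 = -30)
P*(1/134 - 24) = -30*(1/134 - 24) = -30*(-3215/134) = 48225/67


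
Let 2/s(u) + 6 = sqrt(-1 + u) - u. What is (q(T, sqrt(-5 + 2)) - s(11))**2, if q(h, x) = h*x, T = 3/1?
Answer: (2 + 3*I*sqrt(3)*(17 - sqrt(10)))**2/(17 - sqrt(10))**2 ≈ -26.979 + 1.502*I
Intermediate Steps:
s(u) = 2/(-6 + sqrt(-1 + u) - u) (s(u) = 2/(-6 + (sqrt(-1 + u) - u)) = 2/(-6 + sqrt(-1 + u) - u))
T = 3 (T = 3*1 = 3)
(q(T, sqrt(-5 + 2)) - s(11))**2 = (3*sqrt(-5 + 2) - (-2)/(6 + 11 - sqrt(-1 + 11)))**2 = (3*sqrt(-3) - (-2)/(6 + 11 - sqrt(10)))**2 = (3*(I*sqrt(3)) - (-2)/(17 - sqrt(10)))**2 = (3*I*sqrt(3) + 2/(17 - sqrt(10)))**2 = (2/(17 - sqrt(10)) + 3*I*sqrt(3))**2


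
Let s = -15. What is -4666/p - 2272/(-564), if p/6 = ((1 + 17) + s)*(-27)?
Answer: 155659/11421 ≈ 13.629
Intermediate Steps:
p = -486 (p = 6*(((1 + 17) - 15)*(-27)) = 6*((18 - 15)*(-27)) = 6*(3*(-27)) = 6*(-81) = -486)
-4666/p - 2272/(-564) = -4666/(-486) - 2272/(-564) = -4666*(-1/486) - 2272*(-1/564) = 2333/243 + 568/141 = 155659/11421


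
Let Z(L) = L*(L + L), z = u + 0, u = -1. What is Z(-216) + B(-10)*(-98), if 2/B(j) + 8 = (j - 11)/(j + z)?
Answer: 6254060/67 ≈ 93344.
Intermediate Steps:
z = -1 (z = -1 + 0 = -1)
B(j) = 2/(-8 + (-11 + j)/(-1 + j)) (B(j) = 2/(-8 + (j - 11)/(j - 1)) = 2/(-8 + (-11 + j)/(-1 + j)))
Z(L) = 2*L² (Z(L) = L*(2*L) = 2*L²)
Z(-216) + B(-10)*(-98) = 2*(-216)² + (2*(1 - 1*(-10))/(3 + 7*(-10)))*(-98) = 2*46656 + (2*(1 + 10)/(3 - 70))*(-98) = 93312 + (2*11/(-67))*(-98) = 93312 + (2*(-1/67)*11)*(-98) = 93312 - 22/67*(-98) = 93312 + 2156/67 = 6254060/67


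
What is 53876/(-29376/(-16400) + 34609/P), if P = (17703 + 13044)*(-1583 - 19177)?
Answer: 7049840678157600/234379499939 ≈ 30079.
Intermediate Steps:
P = -638307720 (P = 30747*(-20760) = -638307720)
53876/(-29376/(-16400) + 34609/P) = 53876/(-29376/(-16400) + 34609/(-638307720)) = 53876/(-29376*(-1/16400) + 34609*(-1/638307720)) = 53876/(1836/1025 - 34609/638307720) = 53876/(234379499939/130853082600) = 53876*(130853082600/234379499939) = 7049840678157600/234379499939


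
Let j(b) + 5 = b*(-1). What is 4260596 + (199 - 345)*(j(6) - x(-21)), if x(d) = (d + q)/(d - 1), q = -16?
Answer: 46886923/11 ≈ 4.2624e+6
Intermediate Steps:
j(b) = -5 - b (j(b) = -5 + b*(-1) = -5 - b)
x(d) = (-16 + d)/(-1 + d) (x(d) = (d - 16)/(d - 1) = (-16 + d)/(-1 + d))
4260596 + (199 - 345)*(j(6) - x(-21)) = 4260596 + (199 - 345)*((-5 - 1*6) - (-16 - 21)/(-1 - 21)) = 4260596 - 146*((-5 - 6) - (-37)/(-22)) = 4260596 - 146*(-11 - (-1)*(-37)/22) = 4260596 - 146*(-11 - 1*37/22) = 4260596 - 146*(-11 - 37/22) = 4260596 - 146*(-279/22) = 4260596 + 20367/11 = 46886923/11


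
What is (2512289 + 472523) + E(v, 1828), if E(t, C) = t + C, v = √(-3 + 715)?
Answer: 2986640 + 2*√178 ≈ 2.9867e+6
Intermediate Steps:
v = 2*√178 (v = √712 = 2*√178 ≈ 26.683)
E(t, C) = C + t
(2512289 + 472523) + E(v, 1828) = (2512289 + 472523) + (1828 + 2*√178) = 2984812 + (1828 + 2*√178) = 2986640 + 2*√178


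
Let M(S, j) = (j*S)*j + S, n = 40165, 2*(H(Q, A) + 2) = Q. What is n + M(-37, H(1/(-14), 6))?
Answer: 31340139/784 ≈ 39975.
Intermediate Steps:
H(Q, A) = -2 + Q/2
M(S, j) = S + S*j² (M(S, j) = (S*j)*j + S = S*j² + S = S + S*j²)
n + M(-37, H(1/(-14), 6)) = 40165 - 37*(1 + (-2 + (½)/(-14))²) = 40165 - 37*(1 + (-2 + (½)*(-1/14))²) = 40165 - 37*(1 + (-2 - 1/28)²) = 40165 - 37*(1 + (-57/28)²) = 40165 - 37*(1 + 3249/784) = 40165 - 37*4033/784 = 40165 - 149221/784 = 31340139/784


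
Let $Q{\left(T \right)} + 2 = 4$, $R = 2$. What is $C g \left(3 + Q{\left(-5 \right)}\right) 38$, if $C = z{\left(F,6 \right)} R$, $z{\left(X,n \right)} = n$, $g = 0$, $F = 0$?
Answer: $0$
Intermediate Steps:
$Q{\left(T \right)} = 2$ ($Q{\left(T \right)} = -2 + 4 = 2$)
$C = 12$ ($C = 6 \cdot 2 = 12$)
$C g \left(3 + Q{\left(-5 \right)}\right) 38 = 12 \cdot 0 \left(3 + 2\right) 38 = 12 \cdot 0 \cdot 5 \cdot 38 = 12 \cdot 0 \cdot 38 = 0 \cdot 38 = 0$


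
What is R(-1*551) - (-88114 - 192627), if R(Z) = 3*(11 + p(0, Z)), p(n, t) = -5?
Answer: 280759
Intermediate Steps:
R(Z) = 18 (R(Z) = 3*(11 - 5) = 3*6 = 18)
R(-1*551) - (-88114 - 192627) = 18 - (-88114 - 192627) = 18 - 1*(-280741) = 18 + 280741 = 280759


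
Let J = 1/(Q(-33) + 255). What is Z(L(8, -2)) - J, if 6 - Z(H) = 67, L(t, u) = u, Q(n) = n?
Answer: -13543/222 ≈ -61.005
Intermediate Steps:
Z(H) = -61 (Z(H) = 6 - 1*67 = 6 - 67 = -61)
J = 1/222 (J = 1/(-33 + 255) = 1/222 ≈ 0.0045045)
Z(L(8, -2)) - J = -61 - 1*1/222 = -61 - 1/222 = -13543/222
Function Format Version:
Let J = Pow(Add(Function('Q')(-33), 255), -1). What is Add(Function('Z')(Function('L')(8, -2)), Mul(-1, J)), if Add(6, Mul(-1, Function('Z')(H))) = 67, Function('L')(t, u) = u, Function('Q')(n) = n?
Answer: Rational(-13543, 222) ≈ -61.005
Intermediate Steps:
Function('Z')(H) = -61 (Function('Z')(H) = Add(6, Mul(-1, 67)) = Add(6, -67) = -61)
J = Rational(1, 222) (J = Pow(Add(-33, 255), -1) = Pow(222, -1) = Rational(1, 222) ≈ 0.0045045)
Add(Function('Z')(Function('L')(8, -2)), Mul(-1, J)) = Add(-61, Mul(-1, Rational(1, 222))) = Add(-61, Rational(-1, 222)) = Rational(-13543, 222)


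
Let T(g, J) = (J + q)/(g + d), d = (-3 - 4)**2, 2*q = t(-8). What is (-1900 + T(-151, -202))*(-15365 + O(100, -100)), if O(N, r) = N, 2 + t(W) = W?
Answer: 985065715/34 ≈ 2.8973e+7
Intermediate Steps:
t(W) = -2 + W
q = -5 (q = (-2 - 8)/2 = (1/2)*(-10) = -5)
d = 49 (d = (-7)**2 = 49)
T(g, J) = (-5 + J)/(49 + g) (T(g, J) = (J - 5)/(g + 49) = (-5 + J)/(49 + g))
(-1900 + T(-151, -202))*(-15365 + O(100, -100)) = (-1900 + (-5 - 202)/(49 - 151))*(-15365 + 100) = (-1900 - 207/(-102))*(-15265) = (-1900 - 1/102*(-207))*(-15265) = (-1900 + 69/34)*(-15265) = -64531/34*(-15265) = 985065715/34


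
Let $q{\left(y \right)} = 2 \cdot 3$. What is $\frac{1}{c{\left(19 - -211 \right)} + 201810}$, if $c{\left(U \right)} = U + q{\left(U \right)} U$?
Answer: $\frac{1}{203420} \approx 4.9159 \cdot 10^{-6}$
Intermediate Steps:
$q{\left(y \right)} = 6$
$c{\left(U \right)} = 7 U$ ($c{\left(U \right)} = U + 6 U = 7 U$)
$\frac{1}{c{\left(19 - -211 \right)} + 201810} = \frac{1}{7 \left(19 - -211\right) + 201810} = \frac{1}{7 \left(19 + 211\right) + 201810} = \frac{1}{7 \cdot 230 + 201810} = \frac{1}{1610 + 201810} = \frac{1}{203420}$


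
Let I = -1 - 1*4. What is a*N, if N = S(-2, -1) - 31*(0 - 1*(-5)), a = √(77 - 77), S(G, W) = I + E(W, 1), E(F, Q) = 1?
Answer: 0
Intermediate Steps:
I = -5 (I = -1 - 4 = -5)
S(G, W) = -4 (S(G, W) = -5 + 1 = -4)
a = 0 (a = √0 = 0)
N = -159 (N = -4 - 31*(0 - 1*(-5)) = -4 - 31*(0 + 5) = -4 - 31*5 = -4 - 155 = -159)
a*N = 0*(-159) = 0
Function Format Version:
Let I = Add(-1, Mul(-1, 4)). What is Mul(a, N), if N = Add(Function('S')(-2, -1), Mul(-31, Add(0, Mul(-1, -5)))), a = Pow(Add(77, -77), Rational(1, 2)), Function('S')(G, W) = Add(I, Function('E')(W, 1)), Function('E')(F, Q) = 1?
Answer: 0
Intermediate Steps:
I = -5 (I = Add(-1, -4) = -5)
Function('S')(G, W) = -4 (Function('S')(G, W) = Add(-5, 1) = -4)
a = 0 (a = Pow(0, Rational(1, 2)) = 0)
N = -159 (N = Add(-4, Mul(-31, Add(0, Mul(-1, -5)))) = Add(-4, Mul(-31, Add(0, 5))) = Add(-4, Mul(-31, 5)) = Add(-4, -155) = -159)
Mul(a, N) = Mul(0, -159) = 0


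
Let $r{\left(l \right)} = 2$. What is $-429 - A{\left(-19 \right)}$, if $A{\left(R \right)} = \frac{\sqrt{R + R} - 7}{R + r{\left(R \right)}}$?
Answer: $- \frac{7300}{17} + \frac{i \sqrt{38}}{17} \approx -429.41 + 0.36261 i$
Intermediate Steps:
$A{\left(R \right)} = \frac{-7 + \sqrt{2} \sqrt{R}}{2 + R}$ ($A{\left(R \right)} = \frac{\sqrt{R + R} - 7}{R + 2} = \frac{\sqrt{2 R} - 7}{2 + R} = \frac{\sqrt{2} \sqrt{R} - 7}{2 + R} = \frac{-7 + \sqrt{2} \sqrt{R}}{2 + R}$)
$-429 - A{\left(-19 \right)} = -429 - \frac{-7 + \sqrt{2} \sqrt{-19}}{2 - 19} = -429 - \frac{-7 + \sqrt{2} i \sqrt{19}}{-17} = -429 - - \frac{-7 + i \sqrt{38}}{17} = -429 - \left(\frac{7}{17} - \frac{i \sqrt{38}}{17}\right) = - \frac{7300}{17} + \frac{i \sqrt{38}}{17}$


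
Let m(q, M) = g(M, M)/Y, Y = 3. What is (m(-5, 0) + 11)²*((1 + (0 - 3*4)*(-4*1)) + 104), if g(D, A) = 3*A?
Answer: 18513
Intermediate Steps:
m(q, M) = M (m(q, M) = (3*M)/3 = (3*M)*(⅓) = M)
(m(-5, 0) + 11)²*((1 + (0 - 3*4)*(-4*1)) + 104) = (0 + 11)²*((1 + (0 - 3*4)*(-4*1)) + 104) = 11²*((1 + (0 - 12)*(-4)) + 104) = 121*((1 - 12*(-4)) + 104) = 121*((1 + 48) + 104) = 121*(49 + 104) = 121*153 = 18513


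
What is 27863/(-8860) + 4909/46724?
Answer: -78648567/25873415 ≈ -3.0397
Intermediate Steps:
27863/(-8860) + 4909/46724 = 27863*(-1/8860) + 4909*(1/46724) = -27863/8860 + 4909/46724 = -78648567/25873415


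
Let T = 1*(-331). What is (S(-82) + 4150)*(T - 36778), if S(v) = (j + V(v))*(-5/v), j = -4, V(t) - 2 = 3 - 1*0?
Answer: -12628378245/82 ≈ -1.5400e+8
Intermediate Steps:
V(t) = 5 (V(t) = 2 + (3 - 1*0) = 2 + (3 + 0) = 2 + 3 = 5)
T = -331
S(v) = -5/v (S(v) = (-4 + 5)*(-5/v) = 1*(-5/v) = -5/v)
(S(-82) + 4150)*(T - 36778) = (-5/(-82) + 4150)*(-331 - 36778) = (-5*(-1/82) + 4150)*(-37109) = (5/82 + 4150)*(-37109) = (340305/82)*(-37109) = -12628378245/82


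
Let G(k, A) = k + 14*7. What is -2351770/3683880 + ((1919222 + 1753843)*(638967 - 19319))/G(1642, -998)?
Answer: 13974230111780443/10683252 ≈ 1.3080e+9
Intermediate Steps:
G(k, A) = 98 + k (G(k, A) = k + 98 = 98 + k)
-2351770/3683880 + ((1919222 + 1753843)*(638967 - 19319))/G(1642, -998) = -2351770/3683880 + ((1919222 + 1753843)*(638967 - 19319))/(98 + 1642) = -2351770*1/3683880 + (3673065*619648)/1740 = -235177/368388 + 2276007381120*(1/1740) = -235177/368388 + 37933456352/29 = 13974230111780443/10683252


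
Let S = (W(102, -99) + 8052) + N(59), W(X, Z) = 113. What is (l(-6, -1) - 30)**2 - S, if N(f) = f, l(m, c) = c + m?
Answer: -6855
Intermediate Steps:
S = 8224 (S = (113 + 8052) + 59 = 8165 + 59 = 8224)
(l(-6, -1) - 30)**2 - S = ((-1 - 6) - 30)**2 - 1*8224 = (-7 - 30)**2 - 8224 = (-37)**2 - 8224 = 1369 - 8224 = -6855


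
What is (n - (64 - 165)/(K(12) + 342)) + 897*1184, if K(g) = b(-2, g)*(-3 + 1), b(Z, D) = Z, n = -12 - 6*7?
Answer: 367450025/346 ≈ 1.0620e+6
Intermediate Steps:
n = -54 (n = -12 - 42 = -54)
K(g) = 4 (K(g) = -2*(-3 + 1) = -2*(-2) = 4)
(n - (64 - 165)/(K(12) + 342)) + 897*1184 = (-54 - (64 - 165)/(4 + 342)) + 897*1184 = (-54 - (-101)/346) + 1062048 = (-54 - 1*(-101/346)) + 1062048 = (-54 + 101/346) + 1062048 = -18583/346 + 1062048 = 367450025/346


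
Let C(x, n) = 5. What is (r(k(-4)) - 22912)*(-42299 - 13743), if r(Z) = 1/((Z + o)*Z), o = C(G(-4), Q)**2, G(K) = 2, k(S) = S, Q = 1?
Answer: 7704209827/6 ≈ 1.2840e+9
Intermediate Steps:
o = 25 (o = 5**2 = 25)
r(Z) = 1/(Z*(25 + Z)) (r(Z) = 1/((Z + 25)*Z) = 1/((25 + Z)*Z) = 1/(Z*(25 + Z)))
(r(k(-4)) - 22912)*(-42299 - 13743) = (1/((-4)*(25 - 4)) - 22912)*(-42299 - 13743) = (-1/4/21 - 22912)*(-56042) = (-1/4*1/21 - 22912)*(-56042) = (-1/84 - 22912)*(-56042) = -1924609/84*(-56042) = 7704209827/6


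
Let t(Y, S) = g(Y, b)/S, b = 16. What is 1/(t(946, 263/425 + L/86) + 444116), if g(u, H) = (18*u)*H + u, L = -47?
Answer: 2643/11166349288 ≈ 2.3669e-7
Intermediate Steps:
g(u, H) = u + 18*H*u (g(u, H) = 18*H*u + u = u + 18*H*u)
t(Y, S) = 289*Y/S (t(Y, S) = (Y*(1 + 18*16))/S = (Y*(1 + 288))/S = (Y*289)/S = (289*Y)/S = 289*Y/S)
1/(t(946, 263/425 + L/86) + 444116) = 1/(289*946/(263/425 - 47/86) + 444116) = 1/(289*946/(2643/36550) + 444116) = 1/(289*946*(36550/2643) + 444116) = 1/(9992550700/2643 + 444116) = 1/(11166349288/2643) = 2643/11166349288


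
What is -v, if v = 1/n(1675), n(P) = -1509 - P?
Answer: 1/3184 ≈ 0.00031407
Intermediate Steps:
v = -1/3184 (v = 1/(-1509 - 1*1675) = 1/(-1509 - 1675) = 1/(-3184) = -1/3184 ≈ -0.00031407)
-v = -1*(-1/3184) = 1/3184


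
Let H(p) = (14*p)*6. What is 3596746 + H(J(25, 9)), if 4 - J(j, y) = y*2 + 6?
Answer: 3595066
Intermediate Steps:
J(j, y) = -2 - 2*y (J(j, y) = 4 - (y*2 + 6) = 4 - (2*y + 6) = 4 - (6 + 2*y) = 4 + (-6 - 2*y) = -2 - 2*y)
H(p) = 84*p
3596746 + H(J(25, 9)) = 3596746 + 84*(-2 - 2*9) = 3596746 + 84*(-2 - 18) = 3596746 + 84*(-20) = 3596746 - 1680 = 3595066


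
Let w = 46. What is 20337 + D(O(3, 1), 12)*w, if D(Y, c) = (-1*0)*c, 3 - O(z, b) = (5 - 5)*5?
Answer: 20337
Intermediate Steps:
O(z, b) = 3 (O(z, b) = 3 - (5 - 5)*5 = 3 - 0*5 = 3 - 1*0 = 3 + 0 = 3)
D(Y, c) = 0 (D(Y, c) = 0*c = 0)
20337 + D(O(3, 1), 12)*w = 20337 + 0*46 = 20337 + 0 = 20337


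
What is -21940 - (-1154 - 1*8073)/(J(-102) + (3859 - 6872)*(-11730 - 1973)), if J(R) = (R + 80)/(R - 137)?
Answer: -216495717566167/9867626243 ≈ -21940.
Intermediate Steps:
J(R) = (80 + R)/(-137 + R)
-21940 - (-1154 - 1*8073)/(J(-102) + (3859 - 6872)*(-11730 - 1973)) = -21940 - (-1154 - 1*8073)/((80 - 102)/(-137 - 102) + (3859 - 6872)*(-11730 - 1973)) = -21940 - (-1154 - 8073)/(-22/(-239) - 3013*(-13703)) = -21940 - (-9227)/(-1/239*(-22) + 41287139) = -21940 - (-9227)/(22/239 + 41287139) = -21940 - (-9227)/9867626243/239 = -21940 - (-9227)*239/9867626243 = -21940 - 1*(-2205253/9867626243) = -21940 + 2205253/9867626243 = -216495717566167/9867626243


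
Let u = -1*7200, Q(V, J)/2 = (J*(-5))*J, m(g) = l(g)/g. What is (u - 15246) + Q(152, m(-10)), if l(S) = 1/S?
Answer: -22446001/1000 ≈ -22446.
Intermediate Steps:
m(g) = g⁻² (m(g) = 1/(g*g) = g⁻²)
Q(V, J) = -10*J² (Q(V, J) = 2*((J*(-5))*J) = 2*((-5*J)*J) = 2*(-5*J²) = -10*J²)
u = -7200
(u - 15246) + Q(152, m(-10)) = (-7200 - 15246) - 10*((-10)⁻²)² = -22446 - 10*(1/100)² = -22446 - 10*1/10000 = -22446 - 1/1000 = -22446001/1000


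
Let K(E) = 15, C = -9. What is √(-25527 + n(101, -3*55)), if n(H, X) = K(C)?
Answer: 2*I*√6378 ≈ 159.72*I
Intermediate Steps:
n(H, X) = 15
√(-25527 + n(101, -3*55)) = √(-25527 + 15) = √(-25512) = 2*I*√6378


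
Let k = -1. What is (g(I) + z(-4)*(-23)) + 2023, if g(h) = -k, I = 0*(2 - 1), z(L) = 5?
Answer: 1909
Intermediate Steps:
I = 0 (I = 0*1 = 0)
g(h) = 1 (g(h) = -1*(-1) = 1)
(g(I) + z(-4)*(-23)) + 2023 = (1 + 5*(-23)) + 2023 = (1 - 115) + 2023 = -114 + 2023 = 1909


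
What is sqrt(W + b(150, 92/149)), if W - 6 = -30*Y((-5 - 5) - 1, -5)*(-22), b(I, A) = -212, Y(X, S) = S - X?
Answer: sqrt(3754) ≈ 61.270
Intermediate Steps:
W = 3966 (W = 6 - 30*(-5 - ((-5 - 5) - 1))*(-22) = 6 - 30*(-5 - (-10 - 1))*(-22) = 6 - 30*(-5 - 1*(-11))*(-22) = 6 - 30*(-5 + 11)*(-22) = 6 - 30*6*(-22) = 6 - 180*(-22) = 6 + 3960 = 3966)
sqrt(W + b(150, 92/149)) = sqrt(3966 - 212) = sqrt(3754)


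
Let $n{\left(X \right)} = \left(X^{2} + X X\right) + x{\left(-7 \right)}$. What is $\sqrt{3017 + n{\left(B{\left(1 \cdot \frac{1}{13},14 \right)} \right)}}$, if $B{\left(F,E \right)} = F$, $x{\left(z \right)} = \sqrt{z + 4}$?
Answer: $\frac{\sqrt{509875 + 169 i \sqrt{3}}}{13} \approx 54.927 + 0.015767 i$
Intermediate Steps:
$x{\left(z \right)} = \sqrt{4 + z}$
$n{\left(X \right)} = 2 X^{2} + i \sqrt{3}$ ($n{\left(X \right)} = \left(X^{2} + X X\right) + \sqrt{4 - 7} = \left(X^{2} + X^{2}\right) + \sqrt{-3} = 2 X^{2} + i \sqrt{3}$)
$\sqrt{3017 + n{\left(B{\left(1 \cdot \frac{1}{13},14 \right)} \right)}} = \sqrt{3017 + \left(2 \left(1 \cdot \frac{1}{13}\right)^{2} + i \sqrt{3}\right)} = \sqrt{3017 + \left(\frac{2}{169} + i \sqrt{3}\right)} = \sqrt{\frac{509875}{169} + i \sqrt{3}}$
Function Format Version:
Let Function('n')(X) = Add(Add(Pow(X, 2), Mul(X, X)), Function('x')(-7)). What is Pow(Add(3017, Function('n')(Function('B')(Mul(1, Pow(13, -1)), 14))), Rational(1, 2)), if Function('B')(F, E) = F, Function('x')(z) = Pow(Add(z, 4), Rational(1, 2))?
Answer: Mul(Rational(1, 13), Pow(Add(509875, Mul(169, I, Pow(3, Rational(1, 2)))), Rational(1, 2))) ≈ Add(54.927, Mul(0.015767, I))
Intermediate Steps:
Function('x')(z) = Pow(Add(4, z), Rational(1, 2))
Function('n')(X) = Add(Mul(2, Pow(X, 2)), Mul(I, Pow(3, Rational(1, 2)))) (Function('n')(X) = Add(Add(Pow(X, 2), Mul(X, X)), Pow(Add(4, -7), Rational(1, 2))) = Add(Add(Pow(X, 2), Pow(X, 2)), Pow(-3, Rational(1, 2))) = Add(Mul(2, Pow(X, 2)), Mul(I, Pow(3, Rational(1, 2)))))
Pow(Add(3017, Function('n')(Function('B')(Mul(1, Pow(13, -1)), 14))), Rational(1, 2)) = Pow(Add(3017, Add(Mul(2, Pow(Mul(1, Pow(13, -1)), 2)), Mul(I, Pow(3, Rational(1, 2))))), Rational(1, 2)) = Pow(Add(3017, Add(Mul(2, Pow(Mul(1, Rational(1, 13)), 2)), Mul(I, Pow(3, Rational(1, 2))))), Rational(1, 2)) = Pow(Add(3017, Add(Mul(2, Pow(Rational(1, 13), 2)), Mul(I, Pow(3, Rational(1, 2))))), Rational(1, 2)) = Pow(Add(3017, Add(Mul(2, Rational(1, 169)), Mul(I, Pow(3, Rational(1, 2))))), Rational(1, 2)) = Pow(Add(3017, Add(Rational(2, 169), Mul(I, Pow(3, Rational(1, 2))))), Rational(1, 2)) = Pow(Add(Rational(509875, 169), Mul(I, Pow(3, Rational(1, 2)))), Rational(1, 2))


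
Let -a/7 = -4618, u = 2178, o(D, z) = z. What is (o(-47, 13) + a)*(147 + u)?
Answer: 75188175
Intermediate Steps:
a = 32326 (a = -7*(-4618) = 32326)
(o(-47, 13) + a)*(147 + u) = (13 + 32326)*(147 + 2178) = 32339*2325 = 75188175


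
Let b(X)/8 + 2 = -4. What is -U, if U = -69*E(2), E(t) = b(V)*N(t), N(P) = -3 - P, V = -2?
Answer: 16560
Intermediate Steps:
b(X) = -48 (b(X) = -16 + 8*(-4) = -16 - 32 = -48)
E(t) = 144 + 48*t (E(t) = -48*(-3 - t) = 144 + 48*t)
U = -16560 (U = -69*(144 + 48*2) = -69*(144 + 96) = -69*240 = -16560)
-U = -1*(-16560) = 16560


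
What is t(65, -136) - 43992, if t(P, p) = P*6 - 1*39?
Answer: -43641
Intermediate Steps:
t(P, p) = -39 + 6*P (t(P, p) = 6*P - 39 = -39 + 6*P)
t(65, -136) - 43992 = (-39 + 6*65) - 43992 = (-39 + 390) - 43992 = 351 - 43992 = -43641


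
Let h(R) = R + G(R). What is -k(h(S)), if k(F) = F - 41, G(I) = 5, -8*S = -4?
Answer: 71/2 ≈ 35.500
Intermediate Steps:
S = ½ (S = -⅛*(-4) = ½ ≈ 0.50000)
h(R) = 5 + R (h(R) = R + 5 = 5 + R)
k(F) = -41 + F
-k(h(S)) = -(-41 + (5 + ½)) = -(-41 + 11/2) = -1*(-71/2) = 71/2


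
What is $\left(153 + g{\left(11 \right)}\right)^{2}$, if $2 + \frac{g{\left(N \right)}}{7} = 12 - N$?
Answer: $21316$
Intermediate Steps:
$g{\left(N \right)} = 70 - 7 N$ ($g{\left(N \right)} = -14 + 7 \left(12 - N\right) = -14 - \left(-84 + 7 N\right) = 70 - 7 N$)
$\left(153 + g{\left(11 \right)}\right)^{2} = \left(153 + \left(70 - 77\right)\right)^{2} = \left(153 - 7\right)^{2} = 146^{2} = 21316$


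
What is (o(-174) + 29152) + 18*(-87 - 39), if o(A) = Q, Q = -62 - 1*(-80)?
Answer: 26902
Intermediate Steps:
Q = 18 (Q = -62 + 80 = 18)
o(A) = 18
(o(-174) + 29152) + 18*(-87 - 39) = (18 + 29152) + 18*(-87 - 39) = 29170 + 18*(-126) = 29170 - 2268 = 26902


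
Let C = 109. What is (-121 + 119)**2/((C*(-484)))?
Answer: -1/13189 ≈ -7.5821e-5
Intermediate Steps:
(-121 + 119)**2/((C*(-484))) = (-121 + 119)**2/((109*(-484))) = (-2)**2/(-52756) = 4*(-1/52756) = -1/13189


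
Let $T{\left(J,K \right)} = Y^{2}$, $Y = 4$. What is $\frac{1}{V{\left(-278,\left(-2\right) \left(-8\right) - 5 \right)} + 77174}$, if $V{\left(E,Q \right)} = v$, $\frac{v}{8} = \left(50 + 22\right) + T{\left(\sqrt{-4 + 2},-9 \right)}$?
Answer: $\frac{1}{77878} \approx 1.2841 \cdot 10^{-5}$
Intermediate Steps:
$T{\left(J,K \right)} = 16$ ($T{\left(J,K \right)} = 4^{2} = 16$)
$v = 704$ ($v = 8 \left(\left(50 + 22\right) + 16\right) = 8 \left(72 + 16\right) = 8 \cdot 88 = 704$)
$V{\left(E,Q \right)} = 704$
$\frac{1}{V{\left(-278,\left(-2\right) \left(-8\right) - 5 \right)} + 77174} = \frac{1}{704 + 77174} = \frac{1}{77878}$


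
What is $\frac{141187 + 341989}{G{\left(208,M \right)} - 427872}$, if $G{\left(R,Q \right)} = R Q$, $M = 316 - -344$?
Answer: $- \frac{60397}{36324} \approx -1.6627$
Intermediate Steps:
$M = 660$ ($M = 316 + 344 = 660$)
$G{\left(R,Q \right)} = Q R$
$\frac{141187 + 341989}{G{\left(208,M \right)} - 427872} = \frac{141187 + 341989}{660 \cdot 208 - 427872} = \frac{483176}{137280 - 427872} = \frac{483176}{-290592} = 483176 \left(- \frac{1}{290592}\right) = - \frac{60397}{36324}$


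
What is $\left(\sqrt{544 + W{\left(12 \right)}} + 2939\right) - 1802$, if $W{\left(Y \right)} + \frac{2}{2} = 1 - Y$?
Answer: $1137 + 2 \sqrt{133} \approx 1160.1$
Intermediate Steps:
$W{\left(Y \right)} = - Y$ ($W{\left(Y \right)} = -1 - \left(-1 + Y\right) = - Y$)
$\left(\sqrt{544 + W{\left(12 \right)}} + 2939\right) - 1802 = \left(\sqrt{544 - 12} + 2939\right) - 1802 = \left(\sqrt{532} + 2939\right) - 1802 = \left(2 \sqrt{133} + 2939\right) - 1802 = \left(2939 + 2 \sqrt{133}\right) - 1802 = 1137 + 2 \sqrt{133}$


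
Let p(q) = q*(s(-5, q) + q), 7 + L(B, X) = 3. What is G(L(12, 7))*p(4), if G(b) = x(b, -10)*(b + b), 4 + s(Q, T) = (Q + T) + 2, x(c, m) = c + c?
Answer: 256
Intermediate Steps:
x(c, m) = 2*c
L(B, X) = -4 (L(B, X) = -7 + 3 = -4)
s(Q, T) = -2 + Q + T (s(Q, T) = -4 + ((Q + T) + 2) = -4 + (2 + Q + T) = -2 + Q + T)
p(q) = q*(-7 + 2*q) (p(q) = q*((-2 - 5 + q) + q) = q*((-7 + q) + q) = q*(-7 + 2*q))
G(b) = 4*b² (G(b) = (2*b)*(b + b) = (2*b)*(2*b) = 4*b²)
G(L(12, 7))*p(4) = (4*(-4)²)*(4*(-7 + 2*4)) = (4*16)*(4*(-7 + 8)) = 64*(4*1) = 64*4 = 256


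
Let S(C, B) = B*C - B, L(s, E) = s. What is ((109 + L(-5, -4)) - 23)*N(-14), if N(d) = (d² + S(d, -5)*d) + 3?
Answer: -68931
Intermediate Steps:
S(C, B) = -B + B*C
N(d) = 3 + d² + d*(5 - 5*d) (N(d) = (d² + (-5*(-1 + d))*d) + 3 = (d² + (5 - 5*d)*d) + 3 = (d² + d*(5 - 5*d)) + 3 = 3 + d² + d*(5 - 5*d))
((109 + L(-5, -4)) - 23)*N(-14) = ((109 - 5) - 23)*(3 - 4*(-14)² + 5*(-14)) = (104 - 23)*(3 - 4*196 - 70) = 81*(3 - 784 - 70) = 81*(-851) = -68931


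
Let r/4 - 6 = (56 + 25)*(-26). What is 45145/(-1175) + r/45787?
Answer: -59340689/1537135 ≈ -38.605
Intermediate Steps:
r = -8400 (r = 24 + 4*((56 + 25)*(-26)) = 24 + 4*(81*(-26)) = 24 + 4*(-2106) = 24 - 8424 = -8400)
45145/(-1175) + r/45787 = 45145/(-1175) - 8400/45787 = 45145*(-1/1175) - 8400*1/45787 = -9029/235 - 1200/6541 = -59340689/1537135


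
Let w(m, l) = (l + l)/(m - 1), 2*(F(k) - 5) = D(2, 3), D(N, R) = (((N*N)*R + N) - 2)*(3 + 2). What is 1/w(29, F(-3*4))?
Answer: ⅖ ≈ 0.40000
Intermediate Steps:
D(N, R) = -10 + 5*N + 5*R*N² (D(N, R) = ((N²*R + N) - 2)*5 = ((R*N² + N) - 2)*5 = ((N + R*N²) - 2)*5 = (-2 + N + R*N²)*5 = -10 + 5*N + 5*R*N²)
F(k) = 35 (F(k) = 5 + (-10 + 5*2 + 5*3*2²)/2 = 5 + (-10 + 10 + 5*3*4)/2 = 5 + (-10 + 10 + 60)/2 = 5 + (½)*60 = 5 + 30 = 35)
w(m, l) = 2*l/(-1 + m) (w(m, l) = (2*l)/(-1 + m) = 2*l/(-1 + m))
1/w(29, F(-3*4)) = 1/(2*35/(-1 + 29)) = 1/(2*35/28) = 1/(2*35*(1/28)) = 1/(5/2) = ⅖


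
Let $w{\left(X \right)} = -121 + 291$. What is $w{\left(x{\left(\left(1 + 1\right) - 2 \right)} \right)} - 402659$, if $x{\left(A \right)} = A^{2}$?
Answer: $-402489$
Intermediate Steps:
$w{\left(X \right)} = 170$
$w{\left(x{\left(\left(1 + 1\right) - 2 \right)} \right)} - 402659 = 170 - 402659 = -402489$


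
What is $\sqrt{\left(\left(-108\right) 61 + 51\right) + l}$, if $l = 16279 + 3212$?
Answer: $\sqrt{12954} \approx 113.82$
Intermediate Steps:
$l = 19491$
$\sqrt{\left(\left(-108\right) 61 + 51\right) + l} = \sqrt{\left(\left(-108\right) 61 + 51\right) + 19491} = \sqrt{\left(-6588 + 51\right) + 19491} = \sqrt{-6537 + 19491} = \sqrt{12954}$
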